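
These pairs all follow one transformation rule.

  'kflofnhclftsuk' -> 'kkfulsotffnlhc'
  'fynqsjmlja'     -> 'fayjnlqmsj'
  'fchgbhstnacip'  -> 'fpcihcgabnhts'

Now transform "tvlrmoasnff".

tfvflnrsmao

Rule — take characters alternately from the front and the back (1st, last, 2nd, 2nd-last, ...).
So "tvlrmoasnff" becomes "tfvflnrsmao".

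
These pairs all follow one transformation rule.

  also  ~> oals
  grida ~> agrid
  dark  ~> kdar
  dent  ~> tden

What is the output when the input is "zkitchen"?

Looking at the pairs, the operation is to move the last character to the front.
"zkitchen" → "nzkitche".

nzkitche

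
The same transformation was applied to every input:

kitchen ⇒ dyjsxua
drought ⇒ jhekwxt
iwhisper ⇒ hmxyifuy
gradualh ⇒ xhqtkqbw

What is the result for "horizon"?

Looking at the pairs, the operation is to swap the first and last characters, then shift every letter 10 places backward in the alphabet (wrapping around).
"horizon" → "norizoh" → "dehypex".

dehypex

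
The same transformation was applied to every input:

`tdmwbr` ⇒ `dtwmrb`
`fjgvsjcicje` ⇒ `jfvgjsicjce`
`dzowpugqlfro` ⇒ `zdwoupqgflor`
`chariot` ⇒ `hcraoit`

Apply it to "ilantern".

linaetnr

What's happening: swap each adjacent pair of characters (1↔2, 3↔4, ...).
On "ilantern" that produces "linaetnr".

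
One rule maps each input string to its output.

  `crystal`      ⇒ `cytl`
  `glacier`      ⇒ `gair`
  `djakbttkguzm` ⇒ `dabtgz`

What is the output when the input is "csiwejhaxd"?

What's happening: keep every other character starting from the first (positions 1st, 3rd, 5th, ...).
So "csiwejhaxd" becomes "ciehx".

ciehx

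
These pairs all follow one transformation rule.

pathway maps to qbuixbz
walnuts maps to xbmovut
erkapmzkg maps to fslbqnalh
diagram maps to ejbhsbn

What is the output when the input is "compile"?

dpnqjmf

Looking at the pairs, the operation is to shift every letter 1 place forward in the alphabet (wrapping around).
Doing the same to "compile": "dpnqjmf".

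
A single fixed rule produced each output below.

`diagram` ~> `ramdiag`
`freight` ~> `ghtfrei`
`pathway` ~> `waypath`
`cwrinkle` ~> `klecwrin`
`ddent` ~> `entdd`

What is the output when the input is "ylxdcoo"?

cooylxd

The pattern: move the last 3 characters to the front (rotate right by 3).
For "ylxdcoo" the result is "cooylxd".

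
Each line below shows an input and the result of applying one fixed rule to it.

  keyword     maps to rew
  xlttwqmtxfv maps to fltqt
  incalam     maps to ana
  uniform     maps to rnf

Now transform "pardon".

nad

Rule — keep every other character starting from the second (positions 2nd, 4th, 6th, ...), then move the last character to the front.
On "pardon": the first step gives "adn", and the second then gives "nad".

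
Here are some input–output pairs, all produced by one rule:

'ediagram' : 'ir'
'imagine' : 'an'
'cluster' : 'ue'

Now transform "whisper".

The transformation: keep one character in every 3, starting at position 3 (positions 3rd, 6th, 9th, ...).
So "whisper" becomes "ie".

ie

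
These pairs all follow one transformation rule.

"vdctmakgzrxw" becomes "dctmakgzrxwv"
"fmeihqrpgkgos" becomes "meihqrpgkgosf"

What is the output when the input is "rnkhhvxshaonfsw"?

nkhhvxshaonfswr

Looking at the pairs, the operation is to move the first character to the end.
So "rnkhhvxshaonfsw" becomes "nkhhvxshaonfswr".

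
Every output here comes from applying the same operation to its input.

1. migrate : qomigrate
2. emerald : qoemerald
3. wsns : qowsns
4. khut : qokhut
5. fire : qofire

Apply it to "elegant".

qoelegant

Rule — prepend "qo".
For "elegant" the result is "qoelegant".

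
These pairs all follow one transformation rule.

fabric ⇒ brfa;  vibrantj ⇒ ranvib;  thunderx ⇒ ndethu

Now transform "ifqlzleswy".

Each output is the input with this applied: delete the last 2 characters, then swap the front and back halves of the string.
For "ifqlzleswy", step one produces "ifqlzles"; step two turns that into "zlesifql".
(Check on "vibrantj": → "vibran" → "ranvib" ✓)

zlesifql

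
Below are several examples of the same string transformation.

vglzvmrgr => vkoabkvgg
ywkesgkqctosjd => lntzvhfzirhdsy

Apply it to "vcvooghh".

rkdkvdww

Rule — swap each adjacent pair of characters (1↔2, 3↔4, ...), then shift every letter 11 places backward in the alphabet (wrapping around).
Starting from "vcvooghh": after the first operation, "cvovgohh"; after the second, "rkdkvdww".
(Check on "ywkesgkqctosjd": → "wyekgsqktcsodj" → "lntzvhfzirhdsy" ✓)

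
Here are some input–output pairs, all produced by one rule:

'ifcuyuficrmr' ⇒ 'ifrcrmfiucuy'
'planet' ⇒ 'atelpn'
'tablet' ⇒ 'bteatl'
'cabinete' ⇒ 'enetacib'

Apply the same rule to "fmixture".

What's happening: swap each adjacent pair of characters (1↔2, 3↔4, ...), then swap the front and back halves of the string.
On "fmixture": the first step gives "mfxiuter", and the second then gives "utermfxi".

utermfxi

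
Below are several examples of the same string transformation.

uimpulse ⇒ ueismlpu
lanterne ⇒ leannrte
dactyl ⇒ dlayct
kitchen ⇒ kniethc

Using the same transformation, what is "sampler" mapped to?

sraemlp

Rule — take characters alternately from the front and the back (1st, last, 2nd, 2nd-last, ...).
Applying that to "sampler" gives "sraemlp".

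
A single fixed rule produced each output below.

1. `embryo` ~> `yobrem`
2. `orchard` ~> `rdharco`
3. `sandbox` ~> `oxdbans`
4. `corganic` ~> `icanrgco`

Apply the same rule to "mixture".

retuixm

Each output is the input with this applied: reverse the string, then swap each adjacent pair of characters (1↔2, 3↔4, ...).
Doing the same to "mixture": "retuixm".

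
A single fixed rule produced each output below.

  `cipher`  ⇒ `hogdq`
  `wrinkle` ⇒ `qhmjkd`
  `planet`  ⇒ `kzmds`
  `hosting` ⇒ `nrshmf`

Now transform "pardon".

zqcnm

The rule is to delete the first character, then shift every letter 1 place backward in the alphabet (wrapping around).
Applying both steps to "pardon": "ardon", then "zqcnm".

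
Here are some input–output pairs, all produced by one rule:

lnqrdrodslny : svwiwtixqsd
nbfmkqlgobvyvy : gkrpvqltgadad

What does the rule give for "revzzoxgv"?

The rule is to delete the first character, then shift every letter 5 places forward in the alphabet (wrapping around).
"revzzoxgv" → "evzzoxgv" → "jaeetcla".
(Check on "lnqrdrodslny": → "nqrdrodslny" → "svwiwtixqsd" ✓)

jaeetcla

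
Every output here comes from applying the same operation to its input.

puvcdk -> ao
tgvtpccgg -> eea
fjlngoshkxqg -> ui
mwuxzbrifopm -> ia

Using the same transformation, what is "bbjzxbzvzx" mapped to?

uii

Looking at the pairs, the operation is to shift every letter 11 places forward in the alphabet (wrapping around), then keep only the vowels.
On "bbjzxbzvzx": the first step gives "mmukimkgki", and the second then gives "uii".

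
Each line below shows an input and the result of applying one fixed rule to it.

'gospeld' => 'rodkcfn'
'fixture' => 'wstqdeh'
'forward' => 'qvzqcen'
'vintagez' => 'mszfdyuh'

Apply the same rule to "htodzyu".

ncyxtgs

The transformation: move the first 2 characters to the end (rotate left by 2), then shift every letter 1 place backward in the alphabet (wrapping around).
Applying both steps to "htodzyu": "odzyuht", then "ncyxtgs".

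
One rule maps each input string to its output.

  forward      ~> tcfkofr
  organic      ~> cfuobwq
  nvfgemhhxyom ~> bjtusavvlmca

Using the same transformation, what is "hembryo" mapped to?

What's happening: shift every letter 12 places backward in the alphabet (wrapping around).
For "hembryo" the result is "vsapfmc".

vsapfmc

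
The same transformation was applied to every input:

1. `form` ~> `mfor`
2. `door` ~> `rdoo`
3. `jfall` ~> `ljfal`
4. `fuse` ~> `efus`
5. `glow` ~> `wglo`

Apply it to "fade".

efad

The transformation: move the last character to the front.
Doing the same to "fade": "efad".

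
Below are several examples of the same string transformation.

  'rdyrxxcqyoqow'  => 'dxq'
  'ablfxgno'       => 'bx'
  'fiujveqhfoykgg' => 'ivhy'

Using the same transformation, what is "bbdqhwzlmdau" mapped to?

What's happening: keep one character in every 3, starting at position 2 (positions 2nd, 5th, 8th, ...), then delete the last character.
Applying both steps to "bbdqhwzlmdau": "bhla", then "bhl".

bhl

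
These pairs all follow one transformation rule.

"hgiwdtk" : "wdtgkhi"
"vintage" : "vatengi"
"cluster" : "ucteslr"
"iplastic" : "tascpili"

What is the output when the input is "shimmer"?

Rule — sort the characters into reverse alphabetical order, then take characters alternately from the front and the back (1st, last, 2nd, 2nd-last, ...).
"shimmer" → "srmmihe" → "serhmim".

serhmim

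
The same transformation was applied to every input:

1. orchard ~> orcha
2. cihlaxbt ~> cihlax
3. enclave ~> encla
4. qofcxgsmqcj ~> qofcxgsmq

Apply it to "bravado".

brava

Rule — delete the last 2 characters.
So "bravado" becomes "brava".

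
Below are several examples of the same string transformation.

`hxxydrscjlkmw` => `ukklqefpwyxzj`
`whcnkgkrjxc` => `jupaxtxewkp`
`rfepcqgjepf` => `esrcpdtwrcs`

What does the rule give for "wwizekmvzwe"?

jjvmrxzimjr

Each output is the input with this applied: shift every letter 13 places forward in the alphabet (wrapping around) — i.e. ROT13.
Doing the same to "wwizekmvzwe": "jjvmrxzimjr".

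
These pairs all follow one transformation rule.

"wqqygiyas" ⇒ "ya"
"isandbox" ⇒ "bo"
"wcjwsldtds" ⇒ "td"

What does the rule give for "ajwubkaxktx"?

The transformation: move the last character to the front, then keep only the last 2 characters.
On "ajwubkaxktx": the first step gives "xajwubkaxkt", and the second then gives "kt".

kt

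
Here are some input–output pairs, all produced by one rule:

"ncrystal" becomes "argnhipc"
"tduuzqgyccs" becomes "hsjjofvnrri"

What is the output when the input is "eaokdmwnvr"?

gpdzsblckt

What's happening: shift every letter 11 places backward in the alphabet (wrapping around), then swap the first and last characters.
Working it through for "eaokdmwnvr": intermediate "tpdzsblckg", final "gpdzsblckt".
(Check on "tduuzqgyccs": → "isjjofvnrrh" → "hsjjofvnrri" ✓)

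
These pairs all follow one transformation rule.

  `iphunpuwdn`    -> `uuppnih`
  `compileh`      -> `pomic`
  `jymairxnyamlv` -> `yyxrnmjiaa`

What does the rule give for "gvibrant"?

vrigb

What's happening: delete the last 3 characters, then sort the characters into reverse alphabetical order.
"gvibrant" → "gvibr" → "vrigb".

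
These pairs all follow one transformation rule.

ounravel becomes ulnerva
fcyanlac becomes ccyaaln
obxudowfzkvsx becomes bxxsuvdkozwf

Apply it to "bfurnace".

The rule is to delete the first character, then take characters alternately from the front and the back (1st, last, 2nd, 2nd-last, ...).
Starting from "bfurnace": after the first operation, "furnace"; after the second, "feucran".

feucran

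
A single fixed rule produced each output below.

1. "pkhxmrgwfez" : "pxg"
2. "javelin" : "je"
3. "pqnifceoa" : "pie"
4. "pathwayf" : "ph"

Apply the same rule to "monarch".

ma

The transformation: move the last 2 characters to the front (rotate right by 2), then keep one character in every 3, starting at position 3 (positions 3rd, 6th, 9th, ...).
"monarch" → "chmonar" → "ma".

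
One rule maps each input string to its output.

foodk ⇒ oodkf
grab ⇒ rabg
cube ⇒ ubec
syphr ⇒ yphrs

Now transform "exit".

The rule is to move the first character to the end.
"exit" → "xite".

xite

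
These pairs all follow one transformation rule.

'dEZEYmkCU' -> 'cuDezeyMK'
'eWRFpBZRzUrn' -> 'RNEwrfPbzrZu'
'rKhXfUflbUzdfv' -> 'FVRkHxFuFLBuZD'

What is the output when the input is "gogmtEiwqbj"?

BJGOGMTeIWQ

The pattern: move the last 2 characters to the front (rotate right by 2), then flip the case of every letter.
Starting from "gogmtEiwqbj": after the first operation, "bjgogmtEiwq"; after the second, "BJGOGMTeIWQ".
(Check on "dEZEYmkCU": → "CUdEZEYmk" → "cuDezeyMK" ✓)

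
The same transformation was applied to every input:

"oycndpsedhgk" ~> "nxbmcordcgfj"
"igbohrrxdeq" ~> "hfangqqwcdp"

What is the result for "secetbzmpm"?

rdbdsaylol

The transformation: shift every letter 1 place backward in the alphabet (wrapping around).
On "secetbzmpm" that produces "rdbdsaylol".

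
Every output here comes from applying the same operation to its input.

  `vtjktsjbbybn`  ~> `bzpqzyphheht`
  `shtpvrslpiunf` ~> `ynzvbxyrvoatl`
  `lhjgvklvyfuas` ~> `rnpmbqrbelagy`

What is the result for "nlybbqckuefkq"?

What's happening: shift every letter 6 places forward in the alphabet (wrapping around).
"nlybbqckuefkq" → "trehhwiqaklqw".

trehhwiqaklqw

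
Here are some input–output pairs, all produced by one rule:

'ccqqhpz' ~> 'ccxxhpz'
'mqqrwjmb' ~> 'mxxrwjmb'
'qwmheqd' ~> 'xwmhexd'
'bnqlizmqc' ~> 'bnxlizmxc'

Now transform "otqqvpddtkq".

otxxvpddtkx

What's happening: replace every "q" with "x".
For "otqqvpddtkq" the result is "otxxvpddtkx".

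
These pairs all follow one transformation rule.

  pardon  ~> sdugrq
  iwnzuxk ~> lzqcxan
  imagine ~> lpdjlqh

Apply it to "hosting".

The pattern: shift every letter 3 places forward in the alphabet (wrapping around).
Doing the same to "hosting": "krvwlqj".

krvwlqj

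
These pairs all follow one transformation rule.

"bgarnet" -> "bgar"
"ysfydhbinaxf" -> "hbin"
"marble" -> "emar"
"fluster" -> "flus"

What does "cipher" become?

Rule — move the last 3 characters to the front (rotate right by 3), then keep only the last 4 characters.
So "cipher" becomes "rcip".
(Check on "marble": → "blemar" → "emar" ✓)

rcip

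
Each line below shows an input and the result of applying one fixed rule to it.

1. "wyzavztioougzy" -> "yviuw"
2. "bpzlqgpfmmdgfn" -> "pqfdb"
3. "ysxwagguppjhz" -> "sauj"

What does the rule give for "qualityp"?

uiq

What's happening: swap the first and last characters, then keep one character in every 3, starting at position 2 (positions 2nd, 5th, 8th, ...).
Applying both steps to "qualityp": "pualityq", then "uiq".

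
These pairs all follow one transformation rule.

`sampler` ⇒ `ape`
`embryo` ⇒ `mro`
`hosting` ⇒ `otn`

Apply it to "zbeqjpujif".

bqpjf

Each output is the input with this applied: keep every other character starting from the second (positions 2nd, 4th, 6th, ...).
Applying that to "zbeqjpujif" gives "bqpjf".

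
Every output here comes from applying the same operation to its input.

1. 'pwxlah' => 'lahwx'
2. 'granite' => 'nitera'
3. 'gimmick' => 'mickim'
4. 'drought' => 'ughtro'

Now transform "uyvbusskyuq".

What's happening: delete the first character, then move the first 2 characters to the end (rotate left by 2).
Applying both steps to "uyvbusskyuq": "yvbusskyuq", then "busskyuqyv".

busskyuqyv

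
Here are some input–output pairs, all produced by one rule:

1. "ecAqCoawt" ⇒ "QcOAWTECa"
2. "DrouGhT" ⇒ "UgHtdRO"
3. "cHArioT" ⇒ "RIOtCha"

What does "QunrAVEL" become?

RavelqUN

The rule is to move the first 3 characters to the end (rotate left by 3), then flip the case of every letter.
Working it through for "QunrAVEL": intermediate "rAVELQun", final "RavelqUN".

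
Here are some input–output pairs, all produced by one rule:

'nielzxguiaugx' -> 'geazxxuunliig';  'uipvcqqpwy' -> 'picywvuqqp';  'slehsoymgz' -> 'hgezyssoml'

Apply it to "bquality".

ibayutql

In each case the input is transformed by: sort the characters into reverse alphabetical order, then move the last 3 characters to the front (rotate right by 3).
Starting from "bquality": after the first operation, "yutqliba"; after the second, "ibayutql".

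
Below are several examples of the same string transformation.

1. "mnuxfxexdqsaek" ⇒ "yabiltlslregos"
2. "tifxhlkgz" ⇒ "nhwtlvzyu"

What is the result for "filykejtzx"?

Rule — shift every letter 12 places backward in the alphabet (wrapping around), then move the last character to the front.
"filykejtzx" → "ltwzmysxhn".

ltwzmysxhn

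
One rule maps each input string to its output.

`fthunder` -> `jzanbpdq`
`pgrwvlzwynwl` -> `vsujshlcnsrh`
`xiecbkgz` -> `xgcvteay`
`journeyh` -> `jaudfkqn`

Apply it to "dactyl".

puhzwy

The rule is to swap the front and back halves of the string, then shift every letter 4 places backward in the alphabet (wrapping around).
Applying that to "dactyl" gives "puhzwy".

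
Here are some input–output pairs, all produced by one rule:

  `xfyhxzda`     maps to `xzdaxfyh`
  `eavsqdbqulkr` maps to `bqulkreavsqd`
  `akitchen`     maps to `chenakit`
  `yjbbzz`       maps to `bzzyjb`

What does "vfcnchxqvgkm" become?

The pattern: swap the front and back halves of the string.
On "vfcnchxqvgkm" that produces "xqvgkmvfcnch".

xqvgkmvfcnch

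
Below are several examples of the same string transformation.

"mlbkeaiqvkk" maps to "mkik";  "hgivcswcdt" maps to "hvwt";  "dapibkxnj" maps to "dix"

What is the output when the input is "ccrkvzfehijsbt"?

The rule is to keep one character in every 3, starting at position 1 (positions 1st, 4th, 7th, ...).
So "ccrkvzfehijsbt" becomes "ckfib".

ckfib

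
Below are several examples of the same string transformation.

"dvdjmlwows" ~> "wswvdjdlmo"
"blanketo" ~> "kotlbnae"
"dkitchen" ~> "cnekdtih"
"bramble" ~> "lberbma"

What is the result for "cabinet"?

The rule is to swap each adjacent pair of characters (1↔2, 3↔4, ...), then move the last 3 characters to the front (rotate right by 3).
Doing the same to "cabinet": "entacib".
(Check on "dvdjmlwows": → "vdjdlmowsw" → "wswvdjdlmo" ✓)

entacib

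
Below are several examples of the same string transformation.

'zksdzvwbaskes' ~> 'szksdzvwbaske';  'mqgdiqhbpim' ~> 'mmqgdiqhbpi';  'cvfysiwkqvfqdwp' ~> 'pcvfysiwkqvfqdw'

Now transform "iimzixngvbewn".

niimzixngvbew

Rule — move the last character to the front.
"iimzixngvbewn" → "niimzixngvbew".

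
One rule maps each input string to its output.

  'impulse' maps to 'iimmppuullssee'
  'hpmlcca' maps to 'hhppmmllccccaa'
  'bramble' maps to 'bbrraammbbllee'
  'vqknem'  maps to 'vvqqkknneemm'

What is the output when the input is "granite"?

The rule is to double every character.
Doing the same to "granite": "ggrraanniittee".

ggrraanniittee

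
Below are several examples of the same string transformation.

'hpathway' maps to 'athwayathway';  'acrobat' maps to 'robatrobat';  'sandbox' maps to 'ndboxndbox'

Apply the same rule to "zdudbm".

udbmudbm

In each case the input is transformed by: delete the first 2 characters, then write the whole string twice.
"zdudbm" → "udbm" → "udbmudbm".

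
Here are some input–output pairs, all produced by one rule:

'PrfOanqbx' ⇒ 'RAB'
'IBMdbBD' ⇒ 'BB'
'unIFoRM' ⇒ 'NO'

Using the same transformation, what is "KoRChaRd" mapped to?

Rule — keep one character in every 3, starting at position 2 (positions 2nd, 5th, 8th, ...), then convert every letter to uppercase.
For "KoRChaRd", step one produces "ohd"; step two turns that into "OHD".

OHD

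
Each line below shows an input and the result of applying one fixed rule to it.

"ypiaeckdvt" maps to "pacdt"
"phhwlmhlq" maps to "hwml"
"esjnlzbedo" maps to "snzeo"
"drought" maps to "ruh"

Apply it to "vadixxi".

aix

The pattern: keep every other character starting from the second (positions 2nd, 4th, 6th, ...).
Doing the same to "vadixxi": "aix".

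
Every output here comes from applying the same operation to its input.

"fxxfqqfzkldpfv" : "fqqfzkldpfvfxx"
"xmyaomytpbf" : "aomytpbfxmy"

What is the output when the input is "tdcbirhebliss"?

birheblisstdc

The rule is to move the first 3 characters to the end (rotate left by 3).
Doing the same to "tdcbirhebliss": "birheblisstdc".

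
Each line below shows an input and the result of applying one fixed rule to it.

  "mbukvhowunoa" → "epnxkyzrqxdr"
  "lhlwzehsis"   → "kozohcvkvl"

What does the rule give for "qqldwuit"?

ttgoxzwl

The pattern: swap each adjacent pair of characters (1↔2, 3↔4, ...), then shift every letter 3 places forward in the alphabet (wrapping around).
"qqldwuit" → "qqdluwti" → "ttgoxzwl".
(Check on "mbukvhowunoa": → "bmkuhvwonuao" → "epnxkyzrqxdr" ✓)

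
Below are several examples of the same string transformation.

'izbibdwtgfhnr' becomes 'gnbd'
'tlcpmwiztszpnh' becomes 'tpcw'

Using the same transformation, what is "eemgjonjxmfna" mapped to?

xnmo

Rule — keep one character in every 3, starting at position 3 (positions 3rd, 6th, 9th, ...), then move the first 2 characters to the end (rotate left by 2).
Starting from "eemgjonjxmfna": after the first operation, "moxn"; after the second, "xnmo".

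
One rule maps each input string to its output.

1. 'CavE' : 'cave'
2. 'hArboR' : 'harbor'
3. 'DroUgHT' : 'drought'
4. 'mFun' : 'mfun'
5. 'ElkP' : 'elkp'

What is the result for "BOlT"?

bolt

What's happening: convert every letter to lowercase.
For "BOlT" the result is "bolt".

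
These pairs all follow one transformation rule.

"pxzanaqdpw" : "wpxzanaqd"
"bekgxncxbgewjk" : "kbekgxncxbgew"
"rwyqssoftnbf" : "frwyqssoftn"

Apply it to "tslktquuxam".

Rule — move the last character to the front, then delete the last character.
"tslktquuxam" → "mtslktquuxa" → "mtslktquux".

mtslktquux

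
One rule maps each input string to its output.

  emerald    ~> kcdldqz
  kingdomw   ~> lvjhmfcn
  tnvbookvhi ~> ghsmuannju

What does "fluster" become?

dqektrs

Each output is the input with this applied: move the last 2 characters to the front (rotate right by 2), then shift every letter 1 place backward in the alphabet (wrapping around).
Applying both steps to "fluster": "erflust", then "dqektrs".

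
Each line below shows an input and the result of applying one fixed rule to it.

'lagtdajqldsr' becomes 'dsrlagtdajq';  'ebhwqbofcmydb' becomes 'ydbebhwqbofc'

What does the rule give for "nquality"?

In each case the input is transformed by: move the last 3 characters to the front (rotate right by 3), then delete the last character.
Starting from "nquality": after the first operation, "itynqual"; after the second, "itynqua".

itynqua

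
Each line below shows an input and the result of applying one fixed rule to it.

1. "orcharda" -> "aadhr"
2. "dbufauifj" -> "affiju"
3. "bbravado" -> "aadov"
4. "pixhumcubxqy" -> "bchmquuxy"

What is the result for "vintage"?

Looking at the pairs, the operation is to delete the first 3 characters, then sort the characters into alphabetical order.
Working it through for "vintage": intermediate "tage", final "aegt".

aegt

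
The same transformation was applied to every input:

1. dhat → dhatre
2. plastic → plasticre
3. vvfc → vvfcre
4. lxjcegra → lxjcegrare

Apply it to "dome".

In each case the input is transformed by: append "re".
So "dome" becomes "domere".

domere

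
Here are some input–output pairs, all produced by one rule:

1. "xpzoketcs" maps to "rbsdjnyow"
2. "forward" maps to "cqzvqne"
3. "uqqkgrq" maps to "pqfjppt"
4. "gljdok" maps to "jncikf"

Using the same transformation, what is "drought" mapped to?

The rule is to reverse the string, then shift every letter 1 place backward in the alphabet (wrapping around).
Applying that to "drought" gives "sgftnqc".

sgftnqc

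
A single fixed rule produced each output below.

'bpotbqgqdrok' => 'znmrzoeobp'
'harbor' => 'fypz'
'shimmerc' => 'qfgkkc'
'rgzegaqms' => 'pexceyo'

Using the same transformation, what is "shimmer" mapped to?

Rule — shift every letter 2 places backward in the alphabet (wrapping around), then delete the last 2 characters.
Working it through for "shimmer": intermediate "qfgkkcp", final "qfgkk".
(Check on "bpotbqgqdrok": → "znmrzoeobpmi" → "znmrzoeobp" ✓)

qfgkk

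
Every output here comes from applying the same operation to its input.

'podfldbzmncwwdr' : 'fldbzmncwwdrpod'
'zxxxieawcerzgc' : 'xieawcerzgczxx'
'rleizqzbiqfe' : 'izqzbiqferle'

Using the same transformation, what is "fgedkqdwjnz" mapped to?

What's happening: move the first 3 characters to the end (rotate left by 3).
"fgedkqdwjnz" → "dkqdwjnzfge".

dkqdwjnzfge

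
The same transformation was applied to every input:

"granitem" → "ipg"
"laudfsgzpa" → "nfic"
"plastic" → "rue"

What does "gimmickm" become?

iom

The transformation: shift every letter 2 places forward in the alphabet (wrapping around), then keep one character in every 3, starting at position 1 (positions 1st, 4th, 7th, ...).
Applying both steps to "gimmickm": "ikookemo", then "iom".
(Check on "granitem": → "itcpkvgo" → "ipg" ✓)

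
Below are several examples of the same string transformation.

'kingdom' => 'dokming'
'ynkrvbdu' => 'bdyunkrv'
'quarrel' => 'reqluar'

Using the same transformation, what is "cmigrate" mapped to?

Each output is the input with this applied: swap the first and last characters, then move the last 3 characters to the front (rotate right by 3).
Applying both steps to "cmigrate": "emigratc", then "atcemigr".

atcemigr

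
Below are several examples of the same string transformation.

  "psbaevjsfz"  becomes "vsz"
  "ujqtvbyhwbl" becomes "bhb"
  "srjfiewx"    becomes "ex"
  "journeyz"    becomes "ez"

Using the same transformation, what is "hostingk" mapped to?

nk

Looking at the pairs, the operation is to keep every other character starting from the second (positions 2nd, 4th, 6th, ...), then delete the first 2 characters.
On "hostingk": the first step gives "otnk", and the second then gives "nk".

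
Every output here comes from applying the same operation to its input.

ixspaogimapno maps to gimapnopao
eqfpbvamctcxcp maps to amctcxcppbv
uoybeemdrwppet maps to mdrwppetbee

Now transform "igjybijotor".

Rule — delete the first 3 characters, then move the first 3 characters to the end (rotate left by 3).
Applying both steps to "igjybijotor": "ybijotor", then "jotorybi".

jotorybi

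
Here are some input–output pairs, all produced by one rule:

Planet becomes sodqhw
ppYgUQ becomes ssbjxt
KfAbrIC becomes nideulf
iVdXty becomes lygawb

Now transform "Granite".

judqlwh

Looking at the pairs, the operation is to shift every letter 3 places forward in the alphabet (wrapping around), then convert every letter to lowercase.
"Granite" → "Judqlwh" → "judqlwh".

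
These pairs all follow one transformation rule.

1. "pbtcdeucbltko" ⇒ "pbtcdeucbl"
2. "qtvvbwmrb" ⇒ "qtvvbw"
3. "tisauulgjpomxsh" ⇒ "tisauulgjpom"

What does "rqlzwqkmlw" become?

Rule — delete the last 3 characters.
Applying that to "rqlzwqkmlw" gives "rqlzwqk".

rqlzwqk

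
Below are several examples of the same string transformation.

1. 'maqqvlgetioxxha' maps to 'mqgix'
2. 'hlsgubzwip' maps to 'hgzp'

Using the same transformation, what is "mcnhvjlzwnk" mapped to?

mhln

Rule — keep one character in every 3, starting at position 1 (positions 1st, 4th, 7th, ...).
Applying that to "mcnhvjlzwnk" gives "mhln".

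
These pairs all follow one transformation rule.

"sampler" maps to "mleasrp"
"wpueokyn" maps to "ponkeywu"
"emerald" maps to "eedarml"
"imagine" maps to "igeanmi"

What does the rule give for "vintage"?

igeavtn

The rule is to sort the characters into reverse alphabetical order, then move the first 3 characters to the end (rotate left by 3).
Starting from "vintage": after the first operation, "vtnigea"; after the second, "igeavtn".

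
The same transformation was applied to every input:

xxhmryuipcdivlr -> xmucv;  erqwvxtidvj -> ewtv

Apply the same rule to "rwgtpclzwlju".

The rule is to keep one character in every 3, starting at position 1 (positions 1st, 4th, 7th, ...).
Doing the same to "rwgtpclzwlju": "rtll".

rtll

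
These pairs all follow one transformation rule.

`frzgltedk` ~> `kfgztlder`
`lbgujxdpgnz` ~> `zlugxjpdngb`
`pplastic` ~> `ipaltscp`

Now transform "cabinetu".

tcibenua

The pattern: swap each adjacent pair of characters (1↔2, 3↔4, ...), then swap the first and last characters.
Doing the same to "cabinetu": "tcibenua".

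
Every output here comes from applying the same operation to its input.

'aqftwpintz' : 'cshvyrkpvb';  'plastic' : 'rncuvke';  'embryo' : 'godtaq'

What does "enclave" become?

The transformation: shift every letter 2 places forward in the alphabet (wrapping around).
Applying that to "enclave" gives "gpencxg".

gpencxg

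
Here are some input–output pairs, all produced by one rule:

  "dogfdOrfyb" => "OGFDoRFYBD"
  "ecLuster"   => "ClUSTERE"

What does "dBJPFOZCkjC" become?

bjpfozcKJcD

What's happening: move the first character to the end, then flip the case of every letter.
For "dBJPFOZCkjC", step one produces "BJPFOZCkjCd"; step two turns that into "bjpfozcKJcD".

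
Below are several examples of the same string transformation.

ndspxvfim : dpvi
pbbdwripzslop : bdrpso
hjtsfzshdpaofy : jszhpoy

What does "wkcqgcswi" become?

In each case the input is transformed by: keep every other character starting from the second (positions 2nd, 4th, 6th, ...).
Doing the same to "wkcqgcswi": "kqcw".

kqcw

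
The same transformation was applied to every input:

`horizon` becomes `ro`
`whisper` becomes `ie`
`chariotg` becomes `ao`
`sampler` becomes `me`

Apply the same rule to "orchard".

cr

The rule is to keep one character in every 3, starting at position 3 (positions 3rd, 6th, 9th, ...).
For "orchard" the result is "cr".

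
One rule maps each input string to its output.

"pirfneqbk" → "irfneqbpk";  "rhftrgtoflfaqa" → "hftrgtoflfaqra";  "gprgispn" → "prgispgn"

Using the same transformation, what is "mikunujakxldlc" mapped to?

Each output is the input with this applied: swap the first and last characters, then move the first character to the end.
Doing the same to "mikunujakxldlc": "ikunujakxldlmc".

ikunujakxldlmc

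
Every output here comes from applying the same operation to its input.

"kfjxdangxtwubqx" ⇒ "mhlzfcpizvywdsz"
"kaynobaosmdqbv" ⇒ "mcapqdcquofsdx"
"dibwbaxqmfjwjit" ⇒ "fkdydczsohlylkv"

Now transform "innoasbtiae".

The rule is to shift every letter 2 places forward in the alphabet (wrapping around).
So "innoasbtiae" becomes "kppqcudvkcg".

kppqcudvkcg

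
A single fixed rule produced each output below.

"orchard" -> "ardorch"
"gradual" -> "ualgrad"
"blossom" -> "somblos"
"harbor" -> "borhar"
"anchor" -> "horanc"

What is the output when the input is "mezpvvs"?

vvsmezp

The pattern: move the last 3 characters to the front (rotate right by 3).
For "mezpvvs" the result is "vvsmezp".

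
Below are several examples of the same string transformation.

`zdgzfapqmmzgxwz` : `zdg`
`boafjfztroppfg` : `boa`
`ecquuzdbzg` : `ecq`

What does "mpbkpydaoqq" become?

mpb

Rule — keep only the first 3 characters.
So "mpbkpydaoqq" becomes "mpb".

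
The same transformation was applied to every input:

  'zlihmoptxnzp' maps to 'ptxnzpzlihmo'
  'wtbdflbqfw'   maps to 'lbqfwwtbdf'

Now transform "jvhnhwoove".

Looking at the pairs, the operation is to swap the front and back halves of the string.
"jvhnhwoove" → "woovejvhnh".

woovejvhnh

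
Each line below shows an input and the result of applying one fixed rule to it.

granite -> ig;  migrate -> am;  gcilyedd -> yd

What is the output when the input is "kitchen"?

Rule — move the first 2 characters to the end (rotate left by 2), then keep one character in every 3, starting at position 3 (positions 3rd, 6th, 9th, ...).
On "kitchen": the first step gives "tchenki", and the second then gives "hk".
(Check on "granite": → "anitegr" → "ig" ✓)

hk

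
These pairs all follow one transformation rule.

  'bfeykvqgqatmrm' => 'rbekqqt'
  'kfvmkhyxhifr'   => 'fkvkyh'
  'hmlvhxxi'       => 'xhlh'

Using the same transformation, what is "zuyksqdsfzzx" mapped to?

zzysdf

The rule is to move the last 3 characters to the front (rotate right by 3), then keep every other character starting from the second (positions 2nd, 4th, 6th, ...).
Starting from "zuyksqdsfzzx": after the first operation, "zzxzuyksqdsf"; after the second, "zzysdf".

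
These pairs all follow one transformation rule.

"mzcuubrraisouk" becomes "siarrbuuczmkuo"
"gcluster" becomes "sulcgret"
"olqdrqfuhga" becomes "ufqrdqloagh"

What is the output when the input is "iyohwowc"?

whoyicwo

What's happening: reverse the string, then move the first 3 characters to the end (rotate left by 3).
Working it through for "iyohwowc": intermediate "cwowhoyi", final "whoyicwo".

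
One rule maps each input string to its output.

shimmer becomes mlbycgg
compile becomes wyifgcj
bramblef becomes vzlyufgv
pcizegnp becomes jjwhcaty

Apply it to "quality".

The transformation: shift every letter 6 places backward in the alphabet (wrapping around), then take characters alternately from the front and the back (1st, last, 2nd, 2nd-last, ...).
Working it through for "quality": intermediate "koufcns", final "ksonucf".
(Check on "shimmer": → "mbcggyl" → "mlbycgg" ✓)

ksonucf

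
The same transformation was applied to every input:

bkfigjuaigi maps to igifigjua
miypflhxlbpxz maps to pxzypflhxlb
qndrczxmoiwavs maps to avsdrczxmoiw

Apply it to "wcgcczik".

In each case the input is transformed by: delete the first 2 characters, then move the last 3 characters to the front (rotate right by 3).
For "wcgcczik", step one produces "gcczik"; step two turns that into "zikgcc".
(Check on "miypflhxlbpxz": → "ypflhxlbpxz" → "pxzypflhxlb" ✓)

zikgcc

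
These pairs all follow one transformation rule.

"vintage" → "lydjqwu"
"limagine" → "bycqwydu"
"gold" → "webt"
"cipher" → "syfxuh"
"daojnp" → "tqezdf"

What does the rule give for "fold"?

Looking at the pairs, the operation is to shift every letter 10 places backward in the alphabet (wrapping around).
So "fold" becomes "vebt".

vebt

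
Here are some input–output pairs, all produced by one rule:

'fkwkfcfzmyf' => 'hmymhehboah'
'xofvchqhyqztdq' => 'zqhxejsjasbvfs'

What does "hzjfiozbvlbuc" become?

Looking at the pairs, the operation is to shift every letter 2 places forward in the alphabet (wrapping around).
For "hzjfiozbvlbuc" the result is "jblhkqbdxndwe".

jblhkqbdxndwe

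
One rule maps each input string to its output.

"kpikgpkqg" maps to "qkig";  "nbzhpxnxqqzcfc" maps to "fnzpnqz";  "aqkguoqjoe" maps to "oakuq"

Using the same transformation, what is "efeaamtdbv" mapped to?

The pattern: move the last 3 characters to the front (rotate right by 3), then keep every other character starting from the second (positions 2nd, 4th, 6th, ...).
Applying both steps to "efeaamtdbv": "dbvefeaamt", then "beeat".

beeat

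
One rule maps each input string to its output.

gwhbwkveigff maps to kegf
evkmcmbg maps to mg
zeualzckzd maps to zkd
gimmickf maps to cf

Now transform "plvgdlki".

The pattern: keep every other character starting from the second (positions 2nd, 4th, 6th, ...), then delete the first 2 characters.
Applying both steps to "plvgdlki": "lgli", then "li".

li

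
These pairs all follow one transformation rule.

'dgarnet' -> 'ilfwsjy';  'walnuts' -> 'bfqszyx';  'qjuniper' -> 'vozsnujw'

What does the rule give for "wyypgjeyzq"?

bddulojdev

The pattern: shift every letter 5 places forward in the alphabet (wrapping around).
Applying that to "wyypgjeyzq" gives "bddulojdev".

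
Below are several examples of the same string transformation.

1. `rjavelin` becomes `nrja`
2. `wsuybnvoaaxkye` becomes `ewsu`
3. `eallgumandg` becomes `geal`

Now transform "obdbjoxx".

xobd

What's happening: move the last character to the front, then keep only the first 4 characters.
For "obdbjoxx", step one produces "xobdbjox"; step two turns that into "xobd".
(Check on "rjavelin": → "nrjaveli" → "nrja" ✓)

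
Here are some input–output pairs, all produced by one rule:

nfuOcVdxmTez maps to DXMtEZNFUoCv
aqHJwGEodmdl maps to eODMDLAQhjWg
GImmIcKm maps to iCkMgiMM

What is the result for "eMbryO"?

RYoEmB

The transformation: flip the case of every letter, then swap the front and back halves of the string.
On "eMbryO": the first step gives "EmBRYo", and the second then gives "RYoEmB".
(Check on "GImmIcKm": → "giMMiCkM" → "iCkMgiMM" ✓)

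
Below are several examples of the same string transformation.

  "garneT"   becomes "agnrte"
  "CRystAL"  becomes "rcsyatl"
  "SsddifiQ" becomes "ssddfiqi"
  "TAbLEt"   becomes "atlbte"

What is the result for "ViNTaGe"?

ivtngae

The transformation: swap each adjacent pair of characters (1↔2, 3↔4, ...), then convert every letter to lowercase.
On "ViNTaGe" that produces "ivtngae".
(Check on "TAbLEt": → "ATLbtE" → "atlbte" ✓)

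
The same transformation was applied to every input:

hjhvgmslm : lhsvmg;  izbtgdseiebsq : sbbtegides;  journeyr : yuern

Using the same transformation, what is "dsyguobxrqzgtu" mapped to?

tyggzuqorbx

Each output is the input with this applied: take characters alternately from the front and the back (1st, last, 2nd, 2nd-last, ...), then delete the first 3 characters.
Working it through for "dsyguobxrqzgtu": intermediate "dustyggzuqorbx", final "tyggzuqorbx".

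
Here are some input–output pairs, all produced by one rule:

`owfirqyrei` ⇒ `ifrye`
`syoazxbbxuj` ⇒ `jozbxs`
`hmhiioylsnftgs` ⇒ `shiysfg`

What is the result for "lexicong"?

gxcn

The transformation: swap the first and last characters, then keep every other character starting from the first (positions 1st, 3rd, 5th, ...).
For "lexicong", step one produces "gexiconl"; step two turns that into "gxcn".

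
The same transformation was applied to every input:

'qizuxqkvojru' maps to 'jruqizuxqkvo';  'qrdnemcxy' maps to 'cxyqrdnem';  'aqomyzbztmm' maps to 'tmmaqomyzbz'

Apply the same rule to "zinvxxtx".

In each case the input is transformed by: move the last 3 characters to the front (rotate right by 3).
So "zinvxxtx" becomes "xtxzinvx".

xtxzinvx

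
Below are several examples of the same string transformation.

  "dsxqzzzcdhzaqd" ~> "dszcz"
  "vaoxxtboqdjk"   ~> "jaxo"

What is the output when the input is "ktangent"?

ttg

The transformation: keep one character in every 3, starting at position 2 (positions 2nd, 5th, 8th, ...), then move the last character to the front.
Working it through for "ktangent": intermediate "tgt", final "ttg".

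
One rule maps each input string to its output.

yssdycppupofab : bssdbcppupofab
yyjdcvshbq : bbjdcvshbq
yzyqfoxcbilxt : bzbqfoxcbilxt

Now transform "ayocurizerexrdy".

abocurizerexrdb

Each output is the input with this applied: replace every "y" with "b".
"ayocurizerexrdy" → "abocurizerexrdb".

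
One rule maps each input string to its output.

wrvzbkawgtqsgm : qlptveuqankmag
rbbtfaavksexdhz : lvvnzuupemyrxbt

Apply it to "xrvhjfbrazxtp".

In each case the input is transformed by: shift every letter 6 places backward in the alphabet (wrapping around).
For "xrvhjfbrazxtp" the result is "rlpbdzvlutrnj".

rlpbdzvlutrnj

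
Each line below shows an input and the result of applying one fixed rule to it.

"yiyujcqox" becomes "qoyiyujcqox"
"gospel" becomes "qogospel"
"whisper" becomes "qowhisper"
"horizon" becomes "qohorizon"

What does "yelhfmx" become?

qoyelhfmx

Rule — prepend "qo".
Doing the same to "yelhfmx": "qoyelhfmx".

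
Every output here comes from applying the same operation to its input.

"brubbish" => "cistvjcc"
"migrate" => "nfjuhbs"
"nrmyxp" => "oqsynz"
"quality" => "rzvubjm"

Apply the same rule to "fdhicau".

Rule — shift every letter 1 place forward in the alphabet (wrapping around), then take characters alternately from the front and the back (1st, last, 2nd, 2nd-last, ...).
"fdhicau" → "geijdbv" → "gvebidj".

gvebidj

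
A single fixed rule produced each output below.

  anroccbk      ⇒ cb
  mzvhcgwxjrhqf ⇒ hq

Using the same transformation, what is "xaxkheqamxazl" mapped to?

az

The rule is to move the last 3 characters to the front (rotate right by 3), then keep only the first 2 characters.
Starting from "xaxkheqamxazl": after the first operation, "azlxaxkheqamx"; after the second, "az".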